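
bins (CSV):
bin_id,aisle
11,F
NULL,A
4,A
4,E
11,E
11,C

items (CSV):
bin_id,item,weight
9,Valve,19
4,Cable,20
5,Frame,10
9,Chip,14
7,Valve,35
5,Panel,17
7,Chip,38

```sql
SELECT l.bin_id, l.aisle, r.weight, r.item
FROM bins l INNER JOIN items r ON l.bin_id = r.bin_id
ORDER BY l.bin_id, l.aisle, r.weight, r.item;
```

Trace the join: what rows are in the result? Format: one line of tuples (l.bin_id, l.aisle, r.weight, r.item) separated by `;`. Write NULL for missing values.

(4, A, 20, Cable); (4, E, 20, Cable)

INNER JOIN keeps only pairs where the ON condition holds.
Matching on l.bin_id = r.bin_id. A NULL in a compared column never satisfies the condition.
Matched pairs: 2.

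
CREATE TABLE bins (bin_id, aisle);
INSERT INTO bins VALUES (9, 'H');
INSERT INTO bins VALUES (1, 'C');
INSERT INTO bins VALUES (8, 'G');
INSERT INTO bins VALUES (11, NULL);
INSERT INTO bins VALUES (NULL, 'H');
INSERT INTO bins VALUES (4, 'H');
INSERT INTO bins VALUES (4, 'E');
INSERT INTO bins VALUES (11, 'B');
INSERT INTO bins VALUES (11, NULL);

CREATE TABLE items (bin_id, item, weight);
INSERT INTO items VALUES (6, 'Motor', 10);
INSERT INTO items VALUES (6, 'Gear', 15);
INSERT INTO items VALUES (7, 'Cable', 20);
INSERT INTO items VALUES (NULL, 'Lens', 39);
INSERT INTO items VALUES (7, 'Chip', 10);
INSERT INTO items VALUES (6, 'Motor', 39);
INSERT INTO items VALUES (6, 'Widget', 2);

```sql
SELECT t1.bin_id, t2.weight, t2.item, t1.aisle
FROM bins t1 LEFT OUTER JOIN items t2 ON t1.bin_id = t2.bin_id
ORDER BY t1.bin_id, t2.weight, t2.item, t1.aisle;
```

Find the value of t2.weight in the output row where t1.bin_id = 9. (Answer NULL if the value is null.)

LEFT JOIN keeps every row from `bins`; unmatched rows get NULL for `items`'s columns.
Matching on t1.bin_id = t2.bin_id. A NULL in a compared column never satisfies the condition.
- t1 row (bin_id=9): no match → kept, t2 columns NULL.
- t1 row (bin_id=1): no match → kept, t2 columns NULL.
- t1 row (bin_id=8): no match → kept, t2 columns NULL.
- t1 row (bin_id=11): no match → kept, t2 columns NULL.
- t1 row (bin_id=NULL): no match → kept, t2 columns NULL.
- t1 row (bin_id=4): no match → kept, t2 columns NULL.
- t1 row (bin_id=4): no match → kept, t2 columns NULL.
- t1 row (bin_id=11): no match → kept, t2 columns NULL.
- t1 row (bin_id=11): no match → kept, t2 columns NULL.

NULL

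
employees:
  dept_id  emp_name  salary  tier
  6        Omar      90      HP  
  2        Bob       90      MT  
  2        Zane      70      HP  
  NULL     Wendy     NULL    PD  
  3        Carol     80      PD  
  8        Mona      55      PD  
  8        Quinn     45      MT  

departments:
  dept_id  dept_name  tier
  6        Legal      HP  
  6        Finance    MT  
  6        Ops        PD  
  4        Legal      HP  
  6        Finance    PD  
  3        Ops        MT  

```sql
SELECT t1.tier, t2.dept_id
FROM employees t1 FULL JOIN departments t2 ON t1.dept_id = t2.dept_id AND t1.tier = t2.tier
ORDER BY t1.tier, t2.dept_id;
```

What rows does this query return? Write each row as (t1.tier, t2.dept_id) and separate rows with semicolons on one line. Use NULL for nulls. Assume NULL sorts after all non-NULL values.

(HP, 6); (HP, NULL); (MT, NULL); (MT, NULL); (PD, NULL); (PD, NULL); (PD, NULL); (NULL, 3); (NULL, 4); (NULL, 6); (NULL, 6); (NULL, 6)

FULL OUTER JOIN keeps every row from both sides; unmatched rows get NULL for the other side's columns.
Matching on t1.dept_id = t2.dept_id AND t1.tier = t2.tier. A NULL in a compared column never satisfies the condition.
Matched pairs: 1; unmatched t1 rows kept: 6; unmatched t2 rows kept: 5.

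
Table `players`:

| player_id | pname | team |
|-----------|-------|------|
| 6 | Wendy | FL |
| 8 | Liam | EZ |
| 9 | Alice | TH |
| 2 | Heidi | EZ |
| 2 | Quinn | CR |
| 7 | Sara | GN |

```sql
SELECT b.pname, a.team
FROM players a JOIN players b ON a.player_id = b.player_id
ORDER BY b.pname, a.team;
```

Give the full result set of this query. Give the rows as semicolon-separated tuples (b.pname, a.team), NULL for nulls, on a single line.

(Alice, TH); (Heidi, CR); (Heidi, EZ); (Liam, EZ); (Quinn, CR); (Quinn, EZ); (Sara, GN); (Wendy, FL)

INNER JOIN keeps only pairs where the ON condition holds.
Matching on a.player_id = b.player_id.
- a[0] player_id=6 → 1 match(es) in b → 1 row(s).
- a[1] player_id=8 → 1 match(es) in b → 1 row(s).
- a[2] player_id=9 → 1 match(es) in b → 1 row(s).
- a[3] player_id=2 → 2 match(es) in b → 2 row(s).
- a[4] player_id=2 → 2 match(es) in b → 2 row(s).
- a[5] player_id=7 → 1 match(es) in b → 1 row(s).
After projecting and ordering:
b.pname | a.team
Alice | TH
Heidi | CR
Heidi | EZ
Liam | EZ
Quinn | CR
Quinn | EZ
Sara | GN
Wendy | FL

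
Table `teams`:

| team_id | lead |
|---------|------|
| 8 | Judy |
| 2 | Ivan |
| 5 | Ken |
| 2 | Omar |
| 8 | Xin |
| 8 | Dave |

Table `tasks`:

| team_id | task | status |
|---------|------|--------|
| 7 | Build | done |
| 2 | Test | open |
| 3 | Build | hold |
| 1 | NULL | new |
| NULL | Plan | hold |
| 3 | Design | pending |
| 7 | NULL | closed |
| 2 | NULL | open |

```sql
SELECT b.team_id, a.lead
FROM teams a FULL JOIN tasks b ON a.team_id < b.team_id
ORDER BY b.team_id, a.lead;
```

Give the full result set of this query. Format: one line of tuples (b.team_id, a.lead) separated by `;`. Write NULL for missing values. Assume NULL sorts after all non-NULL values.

(1, NULL); (2, NULL); (2, NULL); (3, Ivan); (3, Ivan); (3, Omar); (3, Omar); (7, Ivan); (7, Ivan); (7, Ken); (7, Ken); (7, Omar); (7, Omar); (NULL, Dave); (NULL, Judy); (NULL, Xin); (NULL, NULL)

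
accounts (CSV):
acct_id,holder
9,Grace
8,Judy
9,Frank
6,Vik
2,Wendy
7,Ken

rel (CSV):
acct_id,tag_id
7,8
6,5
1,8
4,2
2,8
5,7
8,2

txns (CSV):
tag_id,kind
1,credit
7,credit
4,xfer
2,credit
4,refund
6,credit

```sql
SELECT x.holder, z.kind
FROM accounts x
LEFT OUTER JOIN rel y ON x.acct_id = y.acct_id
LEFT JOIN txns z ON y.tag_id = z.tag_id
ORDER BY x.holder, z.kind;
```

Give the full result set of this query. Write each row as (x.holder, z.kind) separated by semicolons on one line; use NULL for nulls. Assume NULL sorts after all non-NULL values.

(Frank, NULL); (Grace, NULL); (Judy, credit); (Ken, NULL); (Vik, NULL); (Wendy, NULL)

Evaluate left to right. First `accounts x LEFT JOIN rel y` on acct_id: 6 row(s).
Then LEFT JOIN `txns z` on tag_id: each of those 6 rows is kept; rows whose y.tag_id has no match in z get NULL for z's columns.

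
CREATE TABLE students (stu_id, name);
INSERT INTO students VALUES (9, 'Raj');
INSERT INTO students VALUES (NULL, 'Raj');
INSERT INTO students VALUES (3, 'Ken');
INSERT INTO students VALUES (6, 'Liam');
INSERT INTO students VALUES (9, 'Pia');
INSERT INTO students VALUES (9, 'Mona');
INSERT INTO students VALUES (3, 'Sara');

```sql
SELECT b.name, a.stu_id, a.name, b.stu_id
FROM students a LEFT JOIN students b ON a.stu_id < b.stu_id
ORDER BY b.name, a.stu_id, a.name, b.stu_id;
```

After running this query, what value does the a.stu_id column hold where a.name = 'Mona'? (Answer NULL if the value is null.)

9

LEFT JOIN keeps every row from `students a`; unmatched rows get NULL for `students b`'s columns.
Matching on a.stu_id < b.stu_id. A NULL in a compared column never satisfies the condition.
- a (stu_id=9) has no partner → padded with NULL.
- a (stu_id=NULL) has no partner → padded with NULL.
- a (stu_id=3) pairs with 4 row(s) of b.
- a (stu_id=6) pairs with 3 row(s) of b.
- a (stu_id=9) has no partner → padded with NULL.
- a (stu_id=9) has no partner → padded with NULL.
- a (stu_id=3) pairs with 4 row(s) of b.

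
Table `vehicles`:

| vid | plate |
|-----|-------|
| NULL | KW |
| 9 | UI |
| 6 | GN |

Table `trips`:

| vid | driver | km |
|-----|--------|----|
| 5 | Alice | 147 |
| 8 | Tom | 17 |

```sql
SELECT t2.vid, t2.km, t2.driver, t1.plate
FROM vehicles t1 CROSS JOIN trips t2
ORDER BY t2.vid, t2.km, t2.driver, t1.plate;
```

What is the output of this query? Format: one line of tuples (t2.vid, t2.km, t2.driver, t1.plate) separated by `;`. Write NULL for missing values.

CROSS JOIN pairs every row of `vehicles` with every row of `trips`: 3 × 2 = 6 rows.

(5, 147, Alice, GN); (5, 147, Alice, KW); (5, 147, Alice, UI); (8, 17, Tom, GN); (8, 17, Tom, KW); (8, 17, Tom, UI)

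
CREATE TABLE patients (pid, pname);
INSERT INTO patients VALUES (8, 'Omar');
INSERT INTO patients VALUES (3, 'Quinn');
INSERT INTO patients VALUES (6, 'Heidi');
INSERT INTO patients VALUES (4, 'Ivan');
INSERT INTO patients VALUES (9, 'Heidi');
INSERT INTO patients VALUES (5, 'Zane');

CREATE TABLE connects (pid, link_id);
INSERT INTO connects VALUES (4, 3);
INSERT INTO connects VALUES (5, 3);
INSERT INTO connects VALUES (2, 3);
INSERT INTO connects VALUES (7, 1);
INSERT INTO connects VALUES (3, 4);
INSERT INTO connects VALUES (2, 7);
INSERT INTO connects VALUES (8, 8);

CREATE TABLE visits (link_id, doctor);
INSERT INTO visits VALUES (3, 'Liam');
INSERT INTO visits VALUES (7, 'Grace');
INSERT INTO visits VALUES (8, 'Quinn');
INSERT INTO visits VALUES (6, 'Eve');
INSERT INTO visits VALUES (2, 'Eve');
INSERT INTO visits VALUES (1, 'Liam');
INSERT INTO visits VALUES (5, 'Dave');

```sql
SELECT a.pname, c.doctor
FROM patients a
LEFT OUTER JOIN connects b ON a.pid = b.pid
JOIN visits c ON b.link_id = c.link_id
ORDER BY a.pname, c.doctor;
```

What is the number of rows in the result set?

Step 1 — a LEFT JOIN b on pid → 6 row(s).
Then INNER JOIN `visits c` on link_id: keep only rows whose b.link_id appears in c.
Result: 3 row(s).

3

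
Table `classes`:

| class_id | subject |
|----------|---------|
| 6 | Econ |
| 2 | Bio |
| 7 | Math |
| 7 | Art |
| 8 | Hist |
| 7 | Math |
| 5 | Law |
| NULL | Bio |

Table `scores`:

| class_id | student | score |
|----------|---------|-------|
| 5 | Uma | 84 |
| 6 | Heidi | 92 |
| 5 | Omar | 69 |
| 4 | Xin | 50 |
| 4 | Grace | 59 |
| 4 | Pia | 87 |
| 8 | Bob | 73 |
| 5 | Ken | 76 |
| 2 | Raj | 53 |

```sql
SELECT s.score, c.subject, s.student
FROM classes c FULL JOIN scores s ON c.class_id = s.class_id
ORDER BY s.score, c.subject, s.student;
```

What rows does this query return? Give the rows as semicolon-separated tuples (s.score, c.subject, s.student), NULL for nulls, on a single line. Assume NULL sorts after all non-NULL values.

(50, NULL, Xin); (53, Bio, Raj); (59, NULL, Grace); (69, Law, Omar); (73, Hist, Bob); (76, Law, Ken); (84, Law, Uma); (87, NULL, Pia); (92, Econ, Heidi); (NULL, Art, NULL); (NULL, Bio, NULL); (NULL, Math, NULL); (NULL, Math, NULL)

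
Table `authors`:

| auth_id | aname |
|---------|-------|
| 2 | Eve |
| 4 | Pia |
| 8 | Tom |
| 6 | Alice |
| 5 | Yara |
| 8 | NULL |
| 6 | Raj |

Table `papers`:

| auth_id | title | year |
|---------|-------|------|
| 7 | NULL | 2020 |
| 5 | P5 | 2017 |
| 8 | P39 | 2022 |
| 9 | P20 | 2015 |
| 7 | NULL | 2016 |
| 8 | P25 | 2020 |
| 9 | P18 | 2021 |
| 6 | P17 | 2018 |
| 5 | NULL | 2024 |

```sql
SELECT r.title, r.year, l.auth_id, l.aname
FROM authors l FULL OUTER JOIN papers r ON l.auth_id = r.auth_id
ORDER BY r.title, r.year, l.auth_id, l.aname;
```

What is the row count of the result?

14

FULL OUTER JOIN keeps every row from both sides; unmatched rows get NULL for the other side's columns.
Matching on l.auth_id = r.auth_id.
- l row (auth_id=2): no match → kept, r columns NULL.
- l row (auth_id=4): no match → kept, r columns NULL.
- l row (auth_id=8): matches 2 r row(s) → 2 output row(s).
- l row (auth_id=6): matches 1 r row(s) → 1 output row(s).
- l row (auth_id=5): matches 2 r row(s) → 2 output row(s).
- l row (auth_id=8): matches 2 r row(s) → 2 output row(s).
- l row (auth_id=6): matches 1 r row(s) → 1 output row(s).
- 4 row(s) from r found no l partner → padded with NULL.
Total: 8 matched + 6 padded = 14 rows.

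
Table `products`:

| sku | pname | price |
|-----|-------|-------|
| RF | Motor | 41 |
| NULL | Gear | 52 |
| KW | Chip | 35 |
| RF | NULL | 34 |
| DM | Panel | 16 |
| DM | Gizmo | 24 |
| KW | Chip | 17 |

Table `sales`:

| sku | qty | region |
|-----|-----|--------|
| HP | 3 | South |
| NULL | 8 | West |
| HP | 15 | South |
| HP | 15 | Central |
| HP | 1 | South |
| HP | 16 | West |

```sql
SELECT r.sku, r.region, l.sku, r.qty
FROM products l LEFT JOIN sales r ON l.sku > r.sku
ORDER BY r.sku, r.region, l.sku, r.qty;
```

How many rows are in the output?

LEFT JOIN keeps every row from `products`; unmatched rows get NULL for `sales`'s columns.
Matching on l.sku > r.sku. A NULL in a compared column never satisfies the condition.
- sku=RF: 5 matching r row(s), so 5 row(s) emitted.
- sku=NULL: no r row matches, row kept with r columns NULL.
- sku=KW: 5 matching r row(s), so 5 row(s) emitted.
- sku=RF: 5 matching r row(s), so 5 row(s) emitted.
- sku=DM: no r row matches, row kept with r columns NULL.
- sku=DM: no r row matches, row kept with r columns NULL.
- sku=KW: 5 matching r row(s), so 5 row(s) emitted.
Total: 20 matched + 3 padded = 23 rows.

23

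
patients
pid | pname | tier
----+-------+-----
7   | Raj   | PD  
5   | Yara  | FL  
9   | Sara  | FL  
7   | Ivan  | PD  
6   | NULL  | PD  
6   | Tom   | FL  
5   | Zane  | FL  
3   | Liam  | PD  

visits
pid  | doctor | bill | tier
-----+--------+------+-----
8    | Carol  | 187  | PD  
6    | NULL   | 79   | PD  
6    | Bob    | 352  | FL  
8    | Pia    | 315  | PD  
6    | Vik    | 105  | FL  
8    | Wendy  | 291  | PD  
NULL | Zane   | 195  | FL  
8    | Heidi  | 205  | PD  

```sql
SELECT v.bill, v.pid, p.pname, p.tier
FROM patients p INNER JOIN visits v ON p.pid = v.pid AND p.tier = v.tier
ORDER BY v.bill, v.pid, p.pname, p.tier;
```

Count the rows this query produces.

3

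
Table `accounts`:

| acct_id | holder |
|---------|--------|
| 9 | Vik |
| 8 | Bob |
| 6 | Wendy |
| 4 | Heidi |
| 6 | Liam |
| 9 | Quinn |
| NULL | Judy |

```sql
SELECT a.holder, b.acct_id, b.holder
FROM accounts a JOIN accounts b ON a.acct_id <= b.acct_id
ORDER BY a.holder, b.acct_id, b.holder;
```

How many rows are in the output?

23

INNER JOIN keeps only pairs where the ON condition holds.
Matching on a.acct_id <= b.acct_id. A NULL in a compared column never satisfies the condition.
- a row (acct_id=9): matches 2 b row(s) → 2 output row(s).
- a row (acct_id=8): matches 3 b row(s) → 3 output row(s).
- a row (acct_id=6): matches 5 b row(s) → 5 output row(s).
- a row (acct_id=4): matches 6 b row(s) → 6 output row(s).
- a row (acct_id=6): matches 5 b row(s) → 5 output row(s).
- a row (acct_id=9): matches 2 b row(s) → 2 output row(s).
- a row (acct_id=NULL): no match → dropped.
Total: 23 rows.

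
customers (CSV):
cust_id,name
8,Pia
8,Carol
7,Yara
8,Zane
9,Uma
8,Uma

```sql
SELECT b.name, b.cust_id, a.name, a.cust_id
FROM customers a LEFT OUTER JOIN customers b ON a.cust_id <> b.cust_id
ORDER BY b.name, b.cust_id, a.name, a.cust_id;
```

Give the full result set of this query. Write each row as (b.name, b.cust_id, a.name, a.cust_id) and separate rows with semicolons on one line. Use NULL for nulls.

LEFT JOIN keeps every row from `customers a`; unmatched rows get NULL for `customers b`'s columns.
Matching on a.cust_id <> b.cust_id.
Matched pairs: 18; unmatched a rows kept: 0.

(Carol, 8, Uma, 9); (Carol, 8, Yara, 7); (Pia, 8, Uma, 9); (Pia, 8, Yara, 7); (Uma, 8, Uma, 9); (Uma, 8, Yara, 7); (Uma, 9, Carol, 8); (Uma, 9, Pia, 8); (Uma, 9, Uma, 8); (Uma, 9, Yara, 7); (Uma, 9, Zane, 8); (Yara, 7, Carol, 8); (Yara, 7, Pia, 8); (Yara, 7, Uma, 8); (Yara, 7, Uma, 9); (Yara, 7, Zane, 8); (Zane, 8, Uma, 9); (Zane, 8, Yara, 7)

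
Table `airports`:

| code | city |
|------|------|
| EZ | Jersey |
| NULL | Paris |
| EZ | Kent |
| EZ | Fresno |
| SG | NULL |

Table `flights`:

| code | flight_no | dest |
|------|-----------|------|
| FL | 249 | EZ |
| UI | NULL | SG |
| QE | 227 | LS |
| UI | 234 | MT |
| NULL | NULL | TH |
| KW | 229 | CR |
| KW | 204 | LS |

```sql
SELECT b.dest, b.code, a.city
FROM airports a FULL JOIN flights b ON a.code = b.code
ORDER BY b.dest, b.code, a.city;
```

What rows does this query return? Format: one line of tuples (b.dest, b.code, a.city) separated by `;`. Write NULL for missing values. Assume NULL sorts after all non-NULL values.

FULL OUTER JOIN keeps every row from both sides; unmatched rows get NULL for the other side's columns.
Matching on a.code = b.code. A NULL in a compared column never satisfies the condition.
- a[0] code=EZ → no match; kept with NULLs on the b side.
- a[1] code=NULL → no match; kept with NULLs on the b side.
- a[2] code=EZ → no match; kept with NULLs on the b side.
- a[3] code=EZ → no match; kept with NULLs on the b side.
- a[4] code=SG → no match; kept with NULLs on the b side.
- plus 7 unmatched b row(s), each kept with NULL a columns.

(CR, KW, NULL); (EZ, FL, NULL); (LS, KW, NULL); (LS, QE, NULL); (MT, UI, NULL); (SG, UI, NULL); (TH, NULL, NULL); (NULL, NULL, Fresno); (NULL, NULL, Jersey); (NULL, NULL, Kent); (NULL, NULL, Paris); (NULL, NULL, NULL)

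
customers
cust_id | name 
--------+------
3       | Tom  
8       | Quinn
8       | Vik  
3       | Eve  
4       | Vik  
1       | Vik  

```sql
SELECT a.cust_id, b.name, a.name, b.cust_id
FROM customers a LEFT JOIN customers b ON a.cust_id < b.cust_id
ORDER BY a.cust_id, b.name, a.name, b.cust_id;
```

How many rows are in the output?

15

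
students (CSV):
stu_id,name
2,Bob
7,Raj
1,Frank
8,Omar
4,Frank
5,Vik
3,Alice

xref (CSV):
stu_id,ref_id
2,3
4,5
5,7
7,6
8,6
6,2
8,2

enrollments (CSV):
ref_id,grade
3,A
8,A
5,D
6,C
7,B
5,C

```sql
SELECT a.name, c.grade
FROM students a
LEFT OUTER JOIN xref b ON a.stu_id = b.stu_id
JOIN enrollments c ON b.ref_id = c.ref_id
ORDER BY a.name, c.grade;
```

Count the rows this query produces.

Joins associate left-to-right: students LEFT JOIN xref on stu_id gives 8 intermediate row(s).
Then INNER JOIN `enrollments c` on ref_id: keep only rows whose b.ref_id appears in c.
Result: 6 row(s).

6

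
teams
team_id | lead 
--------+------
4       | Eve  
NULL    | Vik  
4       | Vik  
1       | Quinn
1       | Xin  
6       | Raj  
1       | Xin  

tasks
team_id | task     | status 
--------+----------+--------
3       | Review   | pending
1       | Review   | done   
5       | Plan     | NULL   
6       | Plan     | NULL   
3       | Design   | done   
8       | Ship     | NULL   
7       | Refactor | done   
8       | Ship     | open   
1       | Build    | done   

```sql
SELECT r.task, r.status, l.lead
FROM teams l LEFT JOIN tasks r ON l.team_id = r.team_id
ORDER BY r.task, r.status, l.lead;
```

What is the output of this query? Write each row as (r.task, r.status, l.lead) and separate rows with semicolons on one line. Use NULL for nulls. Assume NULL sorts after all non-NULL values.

(Build, done, Quinn); (Build, done, Xin); (Build, done, Xin); (Plan, NULL, Raj); (Review, done, Quinn); (Review, done, Xin); (Review, done, Xin); (NULL, NULL, Eve); (NULL, NULL, Vik); (NULL, NULL, Vik)

LEFT JOIN keeps every row from `teams`; unmatched rows get NULL for `tasks`'s columns.
Matching on l.team_id = r.team_id. A NULL in a compared column never satisfies the condition.
- team_id=4: no r row matches, row kept with r columns NULL.
- team_id=NULL: no r row matches, row kept with r columns NULL.
- team_id=4: no r row matches, row kept with r columns NULL.
- team_id=1: 2 matching r row(s), so 2 row(s) emitted.
- team_id=1: 2 matching r row(s), so 2 row(s) emitted.
- team_id=6: 1 matching r row(s), so 1 row(s) emitted.
- team_id=1: 2 matching r row(s), so 2 row(s) emitted.
After projecting and ordering:
r.task | r.status | l.lead
Build | done | Quinn
Build | done | Xin
Build | done | Xin
Plan | NULL | Raj
Review | done | Quinn
Review | done | Xin
Review | done | Xin
NULL | NULL | Eve
NULL | NULL | Vik
NULL | NULL | Vik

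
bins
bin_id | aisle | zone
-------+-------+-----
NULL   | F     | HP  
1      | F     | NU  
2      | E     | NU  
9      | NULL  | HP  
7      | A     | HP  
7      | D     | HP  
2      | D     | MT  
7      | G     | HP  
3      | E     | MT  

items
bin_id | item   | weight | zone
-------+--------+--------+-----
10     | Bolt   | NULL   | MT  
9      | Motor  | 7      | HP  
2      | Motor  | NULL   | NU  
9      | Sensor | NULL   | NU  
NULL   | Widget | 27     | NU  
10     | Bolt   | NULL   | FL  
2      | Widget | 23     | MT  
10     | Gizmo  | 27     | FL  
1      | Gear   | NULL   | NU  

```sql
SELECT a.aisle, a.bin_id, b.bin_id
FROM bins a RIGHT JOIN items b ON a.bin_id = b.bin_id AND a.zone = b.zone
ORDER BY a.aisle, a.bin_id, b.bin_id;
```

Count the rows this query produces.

RIGHT JOIN keeps every row from `items`; unmatched rows get NULL for `bins`'s columns.
Matching on a.bin_id = b.bin_id AND a.zone = b.zone. A NULL in a compared column never satisfies the condition.
- bin_id=NULL, zone=HP: no matching b row.
- bin_id=1, zone=NU: 1 matching b row(s), so 1 row(s) emitted.
- bin_id=2, zone=NU: 1 matching b row(s), so 1 row(s) emitted.
- bin_id=9, zone=HP: 1 matching b row(s), so 1 row(s) emitted.
- bin_id=7, zone=HP: no matching b row.
- bin_id=7, zone=HP: no matching b row.
- bin_id=2, zone=MT: 1 matching b row(s), so 1 row(s) emitted.
- bin_id=7, zone=HP: no matching b row.
- bin_id=3, zone=MT: no matching b row.
- plus 5 unmatched b row(s), each kept with NULL a columns.
Total: 4 matched + 5 padded = 9 rows.

9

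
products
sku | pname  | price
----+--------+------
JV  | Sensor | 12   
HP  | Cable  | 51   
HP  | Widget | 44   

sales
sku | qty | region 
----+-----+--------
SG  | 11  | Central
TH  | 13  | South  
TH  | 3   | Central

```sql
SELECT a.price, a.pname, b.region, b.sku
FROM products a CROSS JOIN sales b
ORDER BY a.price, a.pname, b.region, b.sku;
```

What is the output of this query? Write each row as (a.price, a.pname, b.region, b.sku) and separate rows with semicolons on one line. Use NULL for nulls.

(12, Sensor, Central, SG); (12, Sensor, Central, TH); (12, Sensor, South, TH); (44, Widget, Central, SG); (44, Widget, Central, TH); (44, Widget, South, TH); (51, Cable, Central, SG); (51, Cable, Central, TH); (51, Cable, South, TH)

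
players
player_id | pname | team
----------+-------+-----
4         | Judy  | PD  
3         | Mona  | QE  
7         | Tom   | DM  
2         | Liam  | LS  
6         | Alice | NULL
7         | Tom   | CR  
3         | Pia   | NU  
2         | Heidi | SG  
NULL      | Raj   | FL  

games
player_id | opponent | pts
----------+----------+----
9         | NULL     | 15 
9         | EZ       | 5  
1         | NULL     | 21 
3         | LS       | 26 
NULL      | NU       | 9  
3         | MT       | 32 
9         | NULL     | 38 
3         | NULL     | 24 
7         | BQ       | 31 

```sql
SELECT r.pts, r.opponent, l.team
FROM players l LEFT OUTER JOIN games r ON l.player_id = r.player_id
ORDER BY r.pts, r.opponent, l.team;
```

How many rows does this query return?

13

LEFT JOIN keeps every row from `players`; unmatched rows get NULL for `games`'s columns.
Matching on l.player_id = r.player_id. A NULL in a compared column never satisfies the condition.
- l[0] player_id=4 → no match; kept with NULLs on the r side.
- l[1] player_id=3 → 3 match(es) in r → 3 row(s).
- l[2] player_id=7 → 1 match(es) in r → 1 row(s).
- l[3] player_id=2 → no match; kept with NULLs on the r side.
- l[4] player_id=6 → no match; kept with NULLs on the r side.
- l[5] player_id=7 → 1 match(es) in r → 1 row(s).
- l[6] player_id=3 → 3 match(es) in r → 3 row(s).
- l[7] player_id=2 → no match; kept with NULLs on the r side.
- l[8] player_id=NULL → no match; kept with NULLs on the r side.
Total: 8 matched + 5 padded = 13 rows.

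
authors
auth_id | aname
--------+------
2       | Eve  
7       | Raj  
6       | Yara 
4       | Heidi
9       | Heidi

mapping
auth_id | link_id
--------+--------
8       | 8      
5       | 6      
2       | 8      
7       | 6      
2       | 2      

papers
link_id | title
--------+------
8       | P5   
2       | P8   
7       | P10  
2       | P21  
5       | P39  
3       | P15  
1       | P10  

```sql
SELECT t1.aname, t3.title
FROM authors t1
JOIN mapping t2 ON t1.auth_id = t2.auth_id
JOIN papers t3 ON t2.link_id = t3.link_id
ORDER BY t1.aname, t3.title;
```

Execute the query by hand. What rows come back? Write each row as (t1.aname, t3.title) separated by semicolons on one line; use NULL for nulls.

Step 1 — t1 INNER JOIN t2 on auth_id → 3 row(s).
Then INNER JOIN `papers t3` on link_id: keep only rows whose t2.link_id appears in t3.

(Eve, P21); (Eve, P5); (Eve, P8)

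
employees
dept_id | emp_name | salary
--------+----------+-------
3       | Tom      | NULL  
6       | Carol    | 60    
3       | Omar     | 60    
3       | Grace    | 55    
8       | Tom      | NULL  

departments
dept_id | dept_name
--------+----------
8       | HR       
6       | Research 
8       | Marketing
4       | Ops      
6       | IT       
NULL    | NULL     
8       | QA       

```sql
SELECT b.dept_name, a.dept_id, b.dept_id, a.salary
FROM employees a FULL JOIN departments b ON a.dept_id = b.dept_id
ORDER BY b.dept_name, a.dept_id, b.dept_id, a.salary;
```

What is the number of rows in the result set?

10

FULL OUTER JOIN keeps every row from both sides; unmatched rows get NULL for the other side's columns.
Matching on a.dept_id = b.dept_id. A NULL in a compared column never satisfies the condition.
- dept_id=3: no b row matches, row kept with b columns NULL.
- dept_id=6: 2 matching b row(s), so 2 row(s) emitted.
- dept_id=3: no b row matches, row kept with b columns NULL.
- dept_id=3: no b row matches, row kept with b columns NULL.
- dept_id=8: 3 matching b row(s), so 3 row(s) emitted.
- plus 2 unmatched b row(s), each kept with NULL a columns.
Total: 5 matched + 5 padded = 10 rows.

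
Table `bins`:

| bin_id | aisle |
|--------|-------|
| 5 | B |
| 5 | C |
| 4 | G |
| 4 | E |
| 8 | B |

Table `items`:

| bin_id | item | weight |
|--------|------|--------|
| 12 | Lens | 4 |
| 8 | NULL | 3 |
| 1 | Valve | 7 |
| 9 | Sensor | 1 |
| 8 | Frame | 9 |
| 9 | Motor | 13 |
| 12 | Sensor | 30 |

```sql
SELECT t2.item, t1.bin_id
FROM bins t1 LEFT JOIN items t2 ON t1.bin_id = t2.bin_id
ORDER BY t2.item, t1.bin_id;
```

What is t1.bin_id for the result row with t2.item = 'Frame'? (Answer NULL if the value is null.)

8

LEFT JOIN keeps every row from `bins`; unmatched rows get NULL for `items`'s columns.
Matching on t1.bin_id = t2.bin_id.
- t1 row (bin_id=5): no match → kept, t2 columns NULL.
- t1 row (bin_id=5): no match → kept, t2 columns NULL.
- t1 row (bin_id=4): no match → kept, t2 columns NULL.
- t1 row (bin_id=4): no match → kept, t2 columns NULL.
- t1 row (bin_id=8): matches 2 t2 row(s) → 2 output row(s).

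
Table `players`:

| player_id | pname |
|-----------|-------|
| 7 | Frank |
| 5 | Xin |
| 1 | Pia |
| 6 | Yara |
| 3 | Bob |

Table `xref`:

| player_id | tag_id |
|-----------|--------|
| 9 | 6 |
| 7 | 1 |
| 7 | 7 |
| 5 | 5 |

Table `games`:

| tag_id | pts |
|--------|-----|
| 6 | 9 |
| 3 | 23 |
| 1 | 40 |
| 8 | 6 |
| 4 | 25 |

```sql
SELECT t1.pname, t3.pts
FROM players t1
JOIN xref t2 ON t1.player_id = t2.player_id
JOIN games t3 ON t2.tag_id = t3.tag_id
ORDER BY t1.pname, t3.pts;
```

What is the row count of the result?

1

Joins associate left-to-right: players INNER JOIN xref on player_id gives 3 intermediate row(s).
Then INNER JOIN `games t3` on tag_id: keep only rows whose t2.tag_id appears in t3.
Result: 1 row(s).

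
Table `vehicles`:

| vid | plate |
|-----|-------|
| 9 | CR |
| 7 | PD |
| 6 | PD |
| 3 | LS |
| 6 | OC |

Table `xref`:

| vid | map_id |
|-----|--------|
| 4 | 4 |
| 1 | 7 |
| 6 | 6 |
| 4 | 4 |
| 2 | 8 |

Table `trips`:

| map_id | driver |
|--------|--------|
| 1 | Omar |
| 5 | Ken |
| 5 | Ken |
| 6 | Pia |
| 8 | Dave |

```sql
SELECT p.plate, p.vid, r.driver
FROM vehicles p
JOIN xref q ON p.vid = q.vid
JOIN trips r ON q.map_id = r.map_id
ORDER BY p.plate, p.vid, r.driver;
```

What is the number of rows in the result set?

Evaluate left to right. First `vehicles p INNER JOIN xref q` on vid: 2 row(s).
Then INNER JOIN `trips r` on map_id: keep only rows whose q.map_id appears in r.
Result: 2 row(s).

2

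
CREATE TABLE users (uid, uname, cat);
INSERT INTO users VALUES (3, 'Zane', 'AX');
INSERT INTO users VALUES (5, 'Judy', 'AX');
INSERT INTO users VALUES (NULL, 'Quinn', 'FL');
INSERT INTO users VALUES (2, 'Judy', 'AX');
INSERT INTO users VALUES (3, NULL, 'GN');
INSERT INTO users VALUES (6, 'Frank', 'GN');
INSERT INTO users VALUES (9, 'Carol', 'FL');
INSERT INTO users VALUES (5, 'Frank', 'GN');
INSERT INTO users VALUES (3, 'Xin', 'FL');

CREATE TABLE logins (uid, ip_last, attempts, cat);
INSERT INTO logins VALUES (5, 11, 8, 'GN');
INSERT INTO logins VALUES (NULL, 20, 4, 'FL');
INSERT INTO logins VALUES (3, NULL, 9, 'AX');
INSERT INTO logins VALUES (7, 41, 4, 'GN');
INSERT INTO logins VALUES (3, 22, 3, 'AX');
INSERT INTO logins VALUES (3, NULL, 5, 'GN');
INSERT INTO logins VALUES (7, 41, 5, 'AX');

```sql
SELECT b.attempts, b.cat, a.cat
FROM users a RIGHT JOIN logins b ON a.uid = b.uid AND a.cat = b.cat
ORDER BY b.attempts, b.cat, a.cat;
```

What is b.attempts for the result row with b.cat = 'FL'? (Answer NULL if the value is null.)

4

RIGHT JOIN keeps every row from `logins`; unmatched rows get NULL for `users`'s columns.
Matching on a.uid = b.uid AND a.cat = b.cat. A NULL in a compared column never satisfies the condition.
- a[0] uid=3, cat=AX → 2 match(es) in b → 2 row(s).
- a[1] uid=5, cat=AX → no match.
- a[2] uid=NULL, cat=FL → no match.
- a[3] uid=2, cat=AX → no match.
- a[4] uid=3, cat=GN → 1 match(es) in b → 1 row(s).
- a[5] uid=6, cat=GN → no match.
- a[6] uid=9, cat=FL → no match.
- a[7] uid=5, cat=GN → 1 match(es) in b → 1 row(s).
- a[8] uid=3, cat=FL → no match.
- 3 b row(s) had no a match → kept, a columns NULL.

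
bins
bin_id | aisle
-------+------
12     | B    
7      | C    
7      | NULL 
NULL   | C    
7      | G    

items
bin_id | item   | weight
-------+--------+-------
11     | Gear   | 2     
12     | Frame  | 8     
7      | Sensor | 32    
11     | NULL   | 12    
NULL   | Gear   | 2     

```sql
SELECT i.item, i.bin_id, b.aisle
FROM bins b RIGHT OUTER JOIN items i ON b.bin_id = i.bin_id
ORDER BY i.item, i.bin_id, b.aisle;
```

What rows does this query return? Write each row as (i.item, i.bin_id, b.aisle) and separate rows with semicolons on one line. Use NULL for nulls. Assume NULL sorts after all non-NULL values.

(Frame, 12, B); (Gear, 11, NULL); (Gear, NULL, NULL); (Sensor, 7, C); (Sensor, 7, G); (Sensor, 7, NULL); (NULL, 11, NULL)

RIGHT JOIN keeps every row from `items`; unmatched rows get NULL for `bins`'s columns.
Matching on b.bin_id = i.bin_id. A NULL in a compared column never satisfies the condition.
- b[0] bin_id=12 → 1 match(es) in i → 1 row(s).
- b[1] bin_id=7 → 1 match(es) in i → 1 row(s).
- b[2] bin_id=7 → 1 match(es) in i → 1 row(s).
- b[3] bin_id=NULL → no match.
- b[4] bin_id=7 → 1 match(es) in i → 1 row(s).
- 3 row(s) from i found no b partner → padded with NULL.
After projecting and ordering:
i.item | i.bin_id | b.aisle
Frame | 12 | B
Gear | 11 | NULL
Gear | NULL | NULL
Sensor | 7 | C
Sensor | 7 | G
Sensor | 7 | NULL
NULL | 11 | NULL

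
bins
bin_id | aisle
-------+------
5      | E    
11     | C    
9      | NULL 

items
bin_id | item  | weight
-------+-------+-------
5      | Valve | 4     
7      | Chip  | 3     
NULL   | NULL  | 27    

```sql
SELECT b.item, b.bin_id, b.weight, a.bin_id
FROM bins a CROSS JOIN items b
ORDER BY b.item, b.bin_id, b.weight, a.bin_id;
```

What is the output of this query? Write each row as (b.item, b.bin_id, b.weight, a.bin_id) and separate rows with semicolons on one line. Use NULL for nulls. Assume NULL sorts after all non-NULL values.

(Chip, 7, 3, 5); (Chip, 7, 3, 9); (Chip, 7, 3, 11); (Valve, 5, 4, 5); (Valve, 5, 4, 9); (Valve, 5, 4, 11); (NULL, NULL, 27, 5); (NULL, NULL, 27, 9); (NULL, NULL, 27, 11)

CROSS JOIN pairs every row of `bins` with every row of `items`: 3 × 3 = 9 rows.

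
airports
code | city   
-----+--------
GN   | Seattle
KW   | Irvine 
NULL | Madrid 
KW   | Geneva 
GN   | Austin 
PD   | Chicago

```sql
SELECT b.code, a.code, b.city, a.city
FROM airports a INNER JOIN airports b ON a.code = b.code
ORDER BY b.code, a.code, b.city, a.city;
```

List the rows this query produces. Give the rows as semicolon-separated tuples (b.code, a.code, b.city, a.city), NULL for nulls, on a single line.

(GN, GN, Austin, Austin); (GN, GN, Austin, Seattle); (GN, GN, Seattle, Austin); (GN, GN, Seattle, Seattle); (KW, KW, Geneva, Geneva); (KW, KW, Geneva, Irvine); (KW, KW, Irvine, Geneva); (KW, KW, Irvine, Irvine); (PD, PD, Chicago, Chicago)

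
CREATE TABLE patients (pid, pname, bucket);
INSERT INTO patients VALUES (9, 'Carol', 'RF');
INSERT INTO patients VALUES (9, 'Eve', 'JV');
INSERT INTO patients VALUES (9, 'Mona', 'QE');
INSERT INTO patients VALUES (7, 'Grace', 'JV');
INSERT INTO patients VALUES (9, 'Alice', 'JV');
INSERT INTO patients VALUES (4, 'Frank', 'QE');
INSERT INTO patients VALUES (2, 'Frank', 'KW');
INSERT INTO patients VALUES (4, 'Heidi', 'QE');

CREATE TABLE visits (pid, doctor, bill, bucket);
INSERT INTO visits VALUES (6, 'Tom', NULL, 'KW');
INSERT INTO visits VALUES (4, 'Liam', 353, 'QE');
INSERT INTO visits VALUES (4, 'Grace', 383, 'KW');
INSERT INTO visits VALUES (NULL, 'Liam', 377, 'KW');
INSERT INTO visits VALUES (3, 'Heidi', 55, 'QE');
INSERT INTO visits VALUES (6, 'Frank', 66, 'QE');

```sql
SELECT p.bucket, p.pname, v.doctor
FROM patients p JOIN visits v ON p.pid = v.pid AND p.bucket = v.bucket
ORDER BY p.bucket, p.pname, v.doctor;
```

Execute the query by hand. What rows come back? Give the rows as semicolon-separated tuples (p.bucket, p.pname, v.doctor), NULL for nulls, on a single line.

(QE, Frank, Liam); (QE, Heidi, Liam)

INNER JOIN keeps only pairs where the ON condition holds.
Matching on p.pid = v.pid AND p.bucket = v.bucket. A NULL in a compared column never satisfies the condition.
- pid=9, bucket=RF: no matching v row, dropped.
- pid=9, bucket=JV: no matching v row, dropped.
- pid=9, bucket=QE: no matching v row, dropped.
- pid=7, bucket=JV: no matching v row, dropped.
- pid=9, bucket=JV: no matching v row, dropped.
- pid=4, bucket=QE: 1 matching v row(s), so 1 row(s) emitted.
- pid=2, bucket=KW: no matching v row, dropped.
- pid=4, bucket=QE: 1 matching v row(s), so 1 row(s) emitted.
After projecting and ordering:
p.bucket | p.pname | v.doctor
QE | Frank | Liam
QE | Heidi | Liam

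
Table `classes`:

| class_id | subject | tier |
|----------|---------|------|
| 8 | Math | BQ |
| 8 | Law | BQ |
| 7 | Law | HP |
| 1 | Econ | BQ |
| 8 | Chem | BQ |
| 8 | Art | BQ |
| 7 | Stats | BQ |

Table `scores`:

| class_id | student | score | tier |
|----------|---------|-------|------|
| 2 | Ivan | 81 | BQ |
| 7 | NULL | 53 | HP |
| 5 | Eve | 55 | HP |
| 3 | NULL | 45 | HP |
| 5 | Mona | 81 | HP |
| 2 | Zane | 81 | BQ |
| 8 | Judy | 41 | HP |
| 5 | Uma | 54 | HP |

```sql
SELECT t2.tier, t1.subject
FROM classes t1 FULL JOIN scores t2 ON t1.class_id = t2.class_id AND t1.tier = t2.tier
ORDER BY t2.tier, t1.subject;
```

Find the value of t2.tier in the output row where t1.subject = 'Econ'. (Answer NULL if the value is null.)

NULL

FULL OUTER JOIN keeps every row from both sides; unmatched rows get NULL for the other side's columns.
Matching on t1.class_id = t2.class_id AND t1.tier = t2.tier.
- t1[0] class_id=8, tier=BQ → no match; kept with NULLs on the t2 side.
- t1[1] class_id=8, tier=BQ → no match; kept with NULLs on the t2 side.
- t1[2] class_id=7, tier=HP → 1 match(es) in t2 → 1 row(s).
- t1[3] class_id=1, tier=BQ → no match; kept with NULLs on the t2 side.
- t1[4] class_id=8, tier=BQ → no match; kept with NULLs on the t2 side.
- t1[5] class_id=8, tier=BQ → no match; kept with NULLs on the t2 side.
- t1[6] class_id=7, tier=BQ → no match; kept with NULLs on the t2 side.
- 7 t2 row(s) had no t1 match → kept, t1 columns NULL.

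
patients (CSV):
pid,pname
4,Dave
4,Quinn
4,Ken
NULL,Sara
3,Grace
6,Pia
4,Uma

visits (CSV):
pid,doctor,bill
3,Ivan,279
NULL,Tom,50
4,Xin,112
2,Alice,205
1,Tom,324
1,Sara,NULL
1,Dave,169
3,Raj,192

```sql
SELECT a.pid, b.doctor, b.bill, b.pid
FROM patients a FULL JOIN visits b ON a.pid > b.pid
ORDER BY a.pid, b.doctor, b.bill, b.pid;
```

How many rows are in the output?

FULL OUTER JOIN keeps every row from both sides; unmatched rows get NULL for the other side's columns.
Matching on a.pid > b.pid. A NULL in a compared column never satisfies the condition.
Matched pairs: 35; unmatched a rows kept: 1; unmatched b rows kept: 1.
Total: 35 matched + 2 padded = 37 rows.

37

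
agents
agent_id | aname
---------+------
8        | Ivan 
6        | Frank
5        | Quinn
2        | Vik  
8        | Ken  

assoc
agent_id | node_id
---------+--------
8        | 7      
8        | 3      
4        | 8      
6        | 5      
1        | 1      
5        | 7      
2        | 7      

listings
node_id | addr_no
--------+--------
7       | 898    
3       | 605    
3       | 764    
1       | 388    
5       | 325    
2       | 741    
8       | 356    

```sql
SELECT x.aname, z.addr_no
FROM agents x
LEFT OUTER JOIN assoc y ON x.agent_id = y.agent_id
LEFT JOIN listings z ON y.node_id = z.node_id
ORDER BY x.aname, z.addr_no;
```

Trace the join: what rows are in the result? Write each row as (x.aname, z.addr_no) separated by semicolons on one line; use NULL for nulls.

Joins associate left-to-right: agents LEFT JOIN assoc on agent_id gives 7 intermediate row(s).
Then LEFT JOIN `listings z` on node_id: each of those 7 rows is kept; rows whose y.node_id has no match in z get NULL for z's columns.

(Frank, 325); (Ivan, 605); (Ivan, 764); (Ivan, 898); (Ken, 605); (Ken, 764); (Ken, 898); (Quinn, 898); (Vik, 898)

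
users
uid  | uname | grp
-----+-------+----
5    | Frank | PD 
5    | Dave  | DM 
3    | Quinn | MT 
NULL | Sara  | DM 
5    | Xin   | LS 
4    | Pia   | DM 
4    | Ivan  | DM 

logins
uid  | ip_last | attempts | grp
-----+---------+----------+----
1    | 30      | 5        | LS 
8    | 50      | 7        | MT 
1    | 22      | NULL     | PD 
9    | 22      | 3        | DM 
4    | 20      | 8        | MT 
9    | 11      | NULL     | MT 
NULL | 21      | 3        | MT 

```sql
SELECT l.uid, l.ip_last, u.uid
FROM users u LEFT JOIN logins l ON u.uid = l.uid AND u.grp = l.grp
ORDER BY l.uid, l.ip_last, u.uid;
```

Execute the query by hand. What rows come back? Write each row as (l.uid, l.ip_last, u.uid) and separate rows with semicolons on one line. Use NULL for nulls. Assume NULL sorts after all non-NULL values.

(NULL, NULL, 3); (NULL, NULL, 4); (NULL, NULL, 4); (NULL, NULL, 5); (NULL, NULL, 5); (NULL, NULL, 5); (NULL, NULL, NULL)

LEFT JOIN keeps every row from `users`; unmatched rows get NULL for `logins`'s columns.
Matching on u.uid = l.uid AND u.grp = l.grp. A NULL in a compared column never satisfies the condition.
Matched pairs: 0; unmatched u rows kept: 7.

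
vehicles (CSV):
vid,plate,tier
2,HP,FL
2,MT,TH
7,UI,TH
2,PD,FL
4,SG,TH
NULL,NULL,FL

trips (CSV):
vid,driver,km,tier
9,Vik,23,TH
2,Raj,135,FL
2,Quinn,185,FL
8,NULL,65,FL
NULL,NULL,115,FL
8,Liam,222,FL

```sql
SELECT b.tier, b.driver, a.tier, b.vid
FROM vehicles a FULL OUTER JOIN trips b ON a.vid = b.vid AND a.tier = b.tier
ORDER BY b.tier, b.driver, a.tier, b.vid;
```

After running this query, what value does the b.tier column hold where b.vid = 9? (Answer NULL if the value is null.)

FULL OUTER JOIN keeps every row from both sides; unmatched rows get NULL for the other side's columns.
Matching on a.vid = b.vid AND a.tier = b.tier. A NULL in a compared column never satisfies the condition.
- a (vid=2, tier=FL) pairs with 2 row(s) of b.
- a (vid=2, tier=TH) has no partner → padded with NULL.
- a (vid=7, tier=TH) has no partner → padded with NULL.
- a (vid=2, tier=FL) pairs with 2 row(s) of b.
- a (vid=4, tier=TH) has no partner → padded with NULL.
- a (vid=NULL, tier=FL) has no partner → padded with NULL.
- 4 b row(s) had no a match → kept, a columns NULL.

TH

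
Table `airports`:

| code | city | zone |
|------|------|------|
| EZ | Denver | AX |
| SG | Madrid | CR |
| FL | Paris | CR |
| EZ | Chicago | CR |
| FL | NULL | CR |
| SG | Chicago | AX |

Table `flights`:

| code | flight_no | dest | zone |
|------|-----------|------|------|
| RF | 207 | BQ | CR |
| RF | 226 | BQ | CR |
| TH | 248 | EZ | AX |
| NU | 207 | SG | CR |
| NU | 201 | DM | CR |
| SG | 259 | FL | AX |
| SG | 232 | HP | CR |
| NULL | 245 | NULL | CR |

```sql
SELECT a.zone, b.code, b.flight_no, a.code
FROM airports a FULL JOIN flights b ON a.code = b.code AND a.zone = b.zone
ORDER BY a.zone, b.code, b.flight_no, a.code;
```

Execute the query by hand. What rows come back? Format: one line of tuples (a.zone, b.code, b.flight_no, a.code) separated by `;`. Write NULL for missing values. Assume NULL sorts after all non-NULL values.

FULL OUTER JOIN keeps every row from both sides; unmatched rows get NULL for the other side's columns.
Matching on a.code = b.code AND a.zone = b.zone. A NULL in a compared column never satisfies the condition.
- a row (code=EZ, zone=AX): no match → kept, b columns NULL.
- a row (code=SG, zone=CR): matches 1 b row(s) → 1 output row(s).
- a row (code=FL, zone=CR): no match → kept, b columns NULL.
- a row (code=EZ, zone=CR): no match → kept, b columns NULL.
- a row (code=FL, zone=CR): no match → kept, b columns NULL.
- a row (code=SG, zone=AX): matches 1 b row(s) → 1 output row(s).
- 6 b row(s) had no a match → kept, a columns NULL.

(AX, SG, 259, SG); (AX, NULL, NULL, EZ); (CR, SG, 232, SG); (CR, NULL, NULL, EZ); (CR, NULL, NULL, FL); (CR, NULL, NULL, FL); (NULL, NU, 201, NULL); (NULL, NU, 207, NULL); (NULL, RF, 207, NULL); (NULL, RF, 226, NULL); (NULL, TH, 248, NULL); (NULL, NULL, 245, NULL)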